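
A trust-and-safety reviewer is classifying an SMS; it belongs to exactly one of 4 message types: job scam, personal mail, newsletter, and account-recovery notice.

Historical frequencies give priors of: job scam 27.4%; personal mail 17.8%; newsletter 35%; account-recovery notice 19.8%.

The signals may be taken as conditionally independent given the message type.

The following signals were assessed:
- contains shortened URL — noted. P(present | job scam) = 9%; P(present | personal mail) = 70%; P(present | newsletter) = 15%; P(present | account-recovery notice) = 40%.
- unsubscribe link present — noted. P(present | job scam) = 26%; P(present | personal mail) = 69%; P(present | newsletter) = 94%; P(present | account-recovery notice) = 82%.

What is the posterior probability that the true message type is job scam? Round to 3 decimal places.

0.031

Multiply each prior by the joint likelihood of the signal pattern:
  job scam: 0.274 × 0.09 × 0.26 = 0.0064116
  personal mail: 0.178 × 0.70 × 0.69 = 0.085974
  newsletter: 0.350 × 0.15 × 0.94 = 0.04935
  account-recovery notice: 0.198 × 0.40 × 0.82 = 0.064944
The unnormalized weights sum to 0.20668.
P(job scam | evidence) = 0.0064116 / 0.20668 ≈ 0.031.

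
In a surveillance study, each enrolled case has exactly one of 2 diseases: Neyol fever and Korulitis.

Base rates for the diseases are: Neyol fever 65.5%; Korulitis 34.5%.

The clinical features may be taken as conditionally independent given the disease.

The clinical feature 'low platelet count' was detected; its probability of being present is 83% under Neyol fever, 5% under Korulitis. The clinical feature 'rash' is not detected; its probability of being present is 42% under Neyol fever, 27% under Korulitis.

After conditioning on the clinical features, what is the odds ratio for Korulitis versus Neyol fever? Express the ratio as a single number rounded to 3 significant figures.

Posterior odds equal prior odds times the likelihood ratio; only the two competing hypotheses matter (using 1 − P(present | H) for each absent clinical feature).
  Korulitis: 0.345 × 0.05 × (1 − 0.27) = 0.012592
  Neyol fever: 0.655 × 0.83 × (1 − 0.42) = 0.31532
Odds(Korulitis : Neyol fever) = 0.012592 / 0.31532 ≈ 0.0399.

0.0399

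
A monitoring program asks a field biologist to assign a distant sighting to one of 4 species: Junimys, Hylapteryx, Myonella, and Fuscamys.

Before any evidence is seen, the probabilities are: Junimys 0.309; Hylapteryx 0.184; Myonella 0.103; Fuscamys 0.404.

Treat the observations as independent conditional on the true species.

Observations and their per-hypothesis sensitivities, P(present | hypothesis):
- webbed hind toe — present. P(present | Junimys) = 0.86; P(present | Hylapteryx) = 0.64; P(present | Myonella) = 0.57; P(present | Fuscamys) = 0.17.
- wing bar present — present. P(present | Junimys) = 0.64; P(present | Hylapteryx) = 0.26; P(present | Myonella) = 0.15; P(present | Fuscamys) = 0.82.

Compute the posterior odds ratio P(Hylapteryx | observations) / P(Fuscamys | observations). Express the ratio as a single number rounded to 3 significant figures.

0.544

Posterior odds equal prior odds times the likelihood ratio; only the two competing hypotheses matter.
  Hylapteryx: 0.184 × 0.64 × 0.26 = 0.030618
  Fuscamys: 0.404 × 0.17 × 0.82 = 0.056318
Posterior odds = 0.030618 / 0.056318 ≈ 0.544.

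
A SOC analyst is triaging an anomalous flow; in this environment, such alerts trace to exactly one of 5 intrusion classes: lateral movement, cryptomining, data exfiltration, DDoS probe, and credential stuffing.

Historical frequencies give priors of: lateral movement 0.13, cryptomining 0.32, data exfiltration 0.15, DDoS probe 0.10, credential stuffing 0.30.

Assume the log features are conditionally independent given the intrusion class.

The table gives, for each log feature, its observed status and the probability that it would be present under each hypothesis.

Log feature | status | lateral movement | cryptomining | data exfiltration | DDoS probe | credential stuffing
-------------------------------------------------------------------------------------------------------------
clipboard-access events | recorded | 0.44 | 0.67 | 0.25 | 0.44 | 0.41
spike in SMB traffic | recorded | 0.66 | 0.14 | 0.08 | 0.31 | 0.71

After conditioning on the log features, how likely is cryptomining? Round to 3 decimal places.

0.175

Multiply each prior by the joint likelihood of the log feature pattern:
  lateral movement: 0.13 × 0.44 × 0.66 = 0.037752
  cryptomining: 0.32 × 0.67 × 0.14 = 0.030016
  data exfiltration: 0.15 × 0.25 × 0.08 = 0.003
  DDoS probe: 0.10 × 0.44 × 0.31 = 0.01364
  credential stuffing: 0.30 × 0.41 × 0.71 = 0.08733
Normalizing constant Z = 0.037752 + 0.030016 + 0.003 + 0.01364 + 0.08733 = 0.17174.
P(cryptomining | evidence) = 0.030016 / 0.17174 ≈ 0.175.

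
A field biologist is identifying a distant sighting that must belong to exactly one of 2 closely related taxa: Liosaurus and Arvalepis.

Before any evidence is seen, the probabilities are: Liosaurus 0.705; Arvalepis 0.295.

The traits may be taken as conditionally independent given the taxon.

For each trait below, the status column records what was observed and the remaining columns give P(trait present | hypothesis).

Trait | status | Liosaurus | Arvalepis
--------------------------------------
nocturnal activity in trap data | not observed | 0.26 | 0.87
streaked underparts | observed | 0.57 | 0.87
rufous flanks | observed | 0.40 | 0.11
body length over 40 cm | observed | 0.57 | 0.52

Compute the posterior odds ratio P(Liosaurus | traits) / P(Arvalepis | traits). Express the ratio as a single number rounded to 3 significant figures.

35.5

The normalizing constant cancels in an odds ratio, so compute prior × likelihood for the two hypotheses only (using 1 − P(present | H) for each absent trait):
  Liosaurus: 0.705 × (1 − 0.26) × 0.57 × 0.40 × 0.57 = 0.0678
  Arvalepis: 0.295 × (1 − 0.87) × 0.87 × 0.11 × 0.52 = 0.0019084
Posterior odds = 0.0678 / 0.0019084 ≈ 35.5.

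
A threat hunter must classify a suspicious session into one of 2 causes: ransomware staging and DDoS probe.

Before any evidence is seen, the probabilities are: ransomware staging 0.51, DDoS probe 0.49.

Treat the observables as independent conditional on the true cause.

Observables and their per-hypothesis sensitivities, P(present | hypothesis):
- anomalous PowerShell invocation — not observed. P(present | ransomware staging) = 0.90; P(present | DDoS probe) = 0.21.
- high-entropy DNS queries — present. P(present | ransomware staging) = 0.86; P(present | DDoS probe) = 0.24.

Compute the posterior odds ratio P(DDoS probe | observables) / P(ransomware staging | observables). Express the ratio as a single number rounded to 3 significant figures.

2.12

Posterior odds equal prior odds times the likelihood ratio; only the two competing hypotheses matter (using 1 − P(present | H) for each absent observable).
  DDoS probe: 0.49 × (1 − 0.21) × 0.24 = 0.092904
  ransomware staging: 0.51 × (1 − 0.90) × 0.86 = 0.04386
Posterior odds = 0.092904 / 0.04386 ≈ 2.12.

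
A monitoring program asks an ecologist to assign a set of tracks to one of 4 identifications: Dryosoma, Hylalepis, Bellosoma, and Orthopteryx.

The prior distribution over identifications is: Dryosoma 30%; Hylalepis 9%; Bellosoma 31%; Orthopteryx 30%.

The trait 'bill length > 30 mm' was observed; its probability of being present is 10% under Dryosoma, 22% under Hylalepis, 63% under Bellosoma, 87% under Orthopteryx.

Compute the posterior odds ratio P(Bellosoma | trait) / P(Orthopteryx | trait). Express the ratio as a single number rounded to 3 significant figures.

0.748

The normalizing constant cancels in an odds ratio, so compute prior × likelihood for the two hypotheses only:
  Bellosoma: 0.31 × 0.63 = 0.1953
  Orthopteryx: 0.30 × 0.87 = 0.261
Posterior odds = 0.1953 / 0.261 ≈ 0.748.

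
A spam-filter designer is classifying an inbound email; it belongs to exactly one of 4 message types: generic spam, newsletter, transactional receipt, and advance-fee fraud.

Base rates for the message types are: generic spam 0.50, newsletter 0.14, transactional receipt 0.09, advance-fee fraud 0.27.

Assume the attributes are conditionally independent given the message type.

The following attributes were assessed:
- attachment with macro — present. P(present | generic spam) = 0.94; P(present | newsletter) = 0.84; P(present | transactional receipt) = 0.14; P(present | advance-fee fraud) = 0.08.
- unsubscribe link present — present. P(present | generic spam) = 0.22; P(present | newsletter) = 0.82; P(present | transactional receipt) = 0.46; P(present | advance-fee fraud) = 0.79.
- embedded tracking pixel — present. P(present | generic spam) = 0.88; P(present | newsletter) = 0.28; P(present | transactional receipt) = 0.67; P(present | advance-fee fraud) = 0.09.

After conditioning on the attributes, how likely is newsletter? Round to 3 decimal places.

Multiply each prior by the joint likelihood of the attribute pattern:
  generic spam: 0.50 × 0.94 × 0.22 × 0.88 = 0.090992
  newsletter: 0.14 × 0.84 × 0.82 × 0.28 = 0.027001
  transactional receipt: 0.09 × 0.14 × 0.46 × 0.67 = 0.0038833
  advance-fee fraud: 0.27 × 0.08 × 0.79 × 0.09 = 0.0015358
Marginal likelihood of the evidence = 0.12341.
P(newsletter | evidence) = 0.027001 / 0.12341 ≈ 0.219.

0.219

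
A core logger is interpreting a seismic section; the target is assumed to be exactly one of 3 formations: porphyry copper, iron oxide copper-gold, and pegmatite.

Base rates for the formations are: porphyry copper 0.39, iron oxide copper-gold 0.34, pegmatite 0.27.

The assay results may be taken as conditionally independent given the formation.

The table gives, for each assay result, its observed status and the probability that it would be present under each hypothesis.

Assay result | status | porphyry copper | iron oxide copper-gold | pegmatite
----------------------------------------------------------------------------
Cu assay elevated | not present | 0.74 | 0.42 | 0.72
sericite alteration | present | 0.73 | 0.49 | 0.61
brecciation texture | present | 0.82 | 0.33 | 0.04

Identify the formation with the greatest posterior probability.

By Bayes' rule with conditional independence, the unnormalized weight for each hypothesis is prior × ∏ likelihoods (using 1 − P(present | H) for each absent assay result):
  porphyry copper: 0.39 × (1 − 0.74) × 0.73 × 0.82 = 0.060698
  iron oxide copper-gold: 0.34 × (1 − 0.42) × 0.49 × 0.33 = 0.031887
  pegmatite: 0.27 × (1 − 0.72) × 0.61 × 0.04 = 0.0018446
The unnormalized weights sum to 0.09443.
P(porphyry copper | evidence) ≈ 0.060698 / 0.09443 ≈ 0.643
P(iron oxide copper-gold | evidence) ≈ 0.031887 / 0.09443 ≈ 0.338
P(pegmatite | evidence) ≈ 0.0018446 / 0.09443 ≈ 0.020
The largest is 0.643, so porphyry copper is most probable.

porphyry copper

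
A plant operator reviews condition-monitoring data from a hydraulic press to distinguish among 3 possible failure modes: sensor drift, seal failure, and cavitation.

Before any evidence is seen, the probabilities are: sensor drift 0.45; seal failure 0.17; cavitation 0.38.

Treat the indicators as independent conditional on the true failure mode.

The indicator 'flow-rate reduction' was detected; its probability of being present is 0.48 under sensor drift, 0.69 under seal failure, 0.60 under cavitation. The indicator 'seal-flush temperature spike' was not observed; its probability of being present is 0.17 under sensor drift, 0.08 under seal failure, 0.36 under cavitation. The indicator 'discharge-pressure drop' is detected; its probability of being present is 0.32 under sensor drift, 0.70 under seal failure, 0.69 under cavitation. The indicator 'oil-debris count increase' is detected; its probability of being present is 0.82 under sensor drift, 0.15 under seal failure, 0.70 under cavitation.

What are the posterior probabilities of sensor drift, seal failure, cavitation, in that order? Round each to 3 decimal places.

0.365, 0.088, 0.547

For each hypothesis, the unnormalized posterior weight is prior × product of the indicator likelihoods (using 1 − P(present | H) for each absent indicator):
  sensor drift: 0.45 × 0.48 × (1 − 0.17) × 0.32 × 0.82 = 0.047043
  seal failure: 0.17 × 0.69 × (1 − 0.08) × 0.70 × 0.15 = 0.011331
  cavitation: 0.38 × 0.60 × (1 − 0.36) × 0.69 × 0.70 = 0.070479
The unnormalized weights sum to 0.12885.
P(sensor drift | evidence) = 0.047043 / 0.12885 ≈ 0.365
P(seal failure | evidence) = 0.011331 / 0.12885 ≈ 0.088
P(cavitation | evidence) = 0.070479 / 0.12885 ≈ 0.547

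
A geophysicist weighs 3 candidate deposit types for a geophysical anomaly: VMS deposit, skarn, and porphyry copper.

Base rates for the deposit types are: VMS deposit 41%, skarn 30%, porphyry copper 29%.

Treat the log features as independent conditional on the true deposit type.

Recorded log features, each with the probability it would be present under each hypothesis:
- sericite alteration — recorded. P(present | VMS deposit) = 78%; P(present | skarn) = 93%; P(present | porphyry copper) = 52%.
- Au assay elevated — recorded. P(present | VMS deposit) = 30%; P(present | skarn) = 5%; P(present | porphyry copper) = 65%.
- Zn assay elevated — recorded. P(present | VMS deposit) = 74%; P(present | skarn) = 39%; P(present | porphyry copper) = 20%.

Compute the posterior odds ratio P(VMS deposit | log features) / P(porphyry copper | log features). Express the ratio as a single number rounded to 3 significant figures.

Unnormalized posterior weight (prior times the log feature likelihoods) for each of the two hypotheses:
  VMS deposit: 0.41 × 0.78 × 0.30 × 0.74 = 0.070996
  porphyry copper: 0.29 × 0.52 × 0.65 × 0.20 = 0.019604
Odds(VMS deposit : porphyry copper) = 0.070996 / 0.019604 ≈ 3.62.

3.62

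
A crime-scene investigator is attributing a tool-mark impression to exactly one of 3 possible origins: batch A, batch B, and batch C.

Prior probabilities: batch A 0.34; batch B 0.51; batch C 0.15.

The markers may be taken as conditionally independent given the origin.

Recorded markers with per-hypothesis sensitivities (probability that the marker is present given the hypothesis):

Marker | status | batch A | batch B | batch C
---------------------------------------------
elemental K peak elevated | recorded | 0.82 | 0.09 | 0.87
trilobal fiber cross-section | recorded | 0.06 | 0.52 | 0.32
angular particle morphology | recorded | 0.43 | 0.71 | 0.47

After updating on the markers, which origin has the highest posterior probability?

By Bayes' rule with conditional independence, the unnormalized weight for each hypothesis is prior × ∏ likelihoods:
  batch A: 0.34 × 0.82 × 0.06 × 0.43 = 0.007193
  batch B: 0.51 × 0.09 × 0.52 × 0.71 = 0.016946
  batch C: 0.15 × 0.87 × 0.32 × 0.47 = 0.019627
The unnormalized weights sum to 0.043767.
P(batch A | evidence) ≈ 0.007193 / 0.043767 ≈ 0.164
P(batch B | evidence) ≈ 0.016946 / 0.043767 ≈ 0.387
P(batch C | evidence) ≈ 0.019627 / 0.043767 ≈ 0.448
The largest is 0.448, so batch C is most probable.

batch C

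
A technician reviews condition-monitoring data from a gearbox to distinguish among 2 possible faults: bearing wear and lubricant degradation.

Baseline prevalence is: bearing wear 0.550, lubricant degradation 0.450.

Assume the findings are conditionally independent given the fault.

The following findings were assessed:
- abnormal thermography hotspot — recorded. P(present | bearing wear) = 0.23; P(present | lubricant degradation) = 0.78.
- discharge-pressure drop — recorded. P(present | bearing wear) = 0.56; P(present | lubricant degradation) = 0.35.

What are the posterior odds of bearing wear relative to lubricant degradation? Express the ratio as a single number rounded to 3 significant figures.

0.577

Posterior odds equal prior odds times the likelihood ratio; only the two competing hypotheses matter.
  bearing wear: 0.550 × 0.23 × 0.56 = 0.07084
  lubricant degradation: 0.450 × 0.78 × 0.35 = 0.12285
Posterior odds = 0.07084 / 0.12285 ≈ 0.577.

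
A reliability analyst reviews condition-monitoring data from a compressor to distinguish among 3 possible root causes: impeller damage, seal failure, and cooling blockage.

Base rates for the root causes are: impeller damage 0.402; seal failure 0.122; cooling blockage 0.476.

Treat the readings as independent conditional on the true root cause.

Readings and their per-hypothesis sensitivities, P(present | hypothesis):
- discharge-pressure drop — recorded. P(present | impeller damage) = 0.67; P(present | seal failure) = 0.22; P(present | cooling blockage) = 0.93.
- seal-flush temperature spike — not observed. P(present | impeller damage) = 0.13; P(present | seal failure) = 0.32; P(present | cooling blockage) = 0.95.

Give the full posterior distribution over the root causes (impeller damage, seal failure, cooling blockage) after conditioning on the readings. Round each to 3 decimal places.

For each hypothesis, the unnormalized posterior weight is prior × product of the reading likelihoods (using 1 − P(present | H) for each absent reading):
  impeller damage: 0.402 × 0.67 × (1 − 0.13) = 0.23433
  seal failure: 0.122 × 0.22 × (1 − 0.32) = 0.018251
  cooling blockage: 0.476 × 0.93 × (1 − 0.95) = 0.022134
The unnormalized weights sum to 0.27471.
P(impeller damage | evidence) = 0.23433 / 0.27471 ≈ 0.853
P(seal failure | evidence) = 0.018251 / 0.27471 ≈ 0.066
P(cooling blockage | evidence) = 0.022134 / 0.27471 ≈ 0.081

0.853, 0.066, 0.081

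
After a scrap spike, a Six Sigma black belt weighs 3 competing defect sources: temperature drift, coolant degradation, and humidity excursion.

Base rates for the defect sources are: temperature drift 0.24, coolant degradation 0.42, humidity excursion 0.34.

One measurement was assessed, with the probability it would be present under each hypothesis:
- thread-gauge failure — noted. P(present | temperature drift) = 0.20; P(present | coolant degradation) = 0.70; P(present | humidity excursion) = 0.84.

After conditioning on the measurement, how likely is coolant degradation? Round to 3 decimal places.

Multiply each prior by the likelihood of the measurement:
  temperature drift: 0.24 × 0.20 = 0.048
  coolant degradation: 0.42 × 0.70 = 0.294
  humidity excursion: 0.34 × 0.84 = 0.2856
Marginal likelihood of the evidence = 0.6276.
P(coolant degradation | evidence) = 0.294 / 0.6276 ≈ 0.468.

0.468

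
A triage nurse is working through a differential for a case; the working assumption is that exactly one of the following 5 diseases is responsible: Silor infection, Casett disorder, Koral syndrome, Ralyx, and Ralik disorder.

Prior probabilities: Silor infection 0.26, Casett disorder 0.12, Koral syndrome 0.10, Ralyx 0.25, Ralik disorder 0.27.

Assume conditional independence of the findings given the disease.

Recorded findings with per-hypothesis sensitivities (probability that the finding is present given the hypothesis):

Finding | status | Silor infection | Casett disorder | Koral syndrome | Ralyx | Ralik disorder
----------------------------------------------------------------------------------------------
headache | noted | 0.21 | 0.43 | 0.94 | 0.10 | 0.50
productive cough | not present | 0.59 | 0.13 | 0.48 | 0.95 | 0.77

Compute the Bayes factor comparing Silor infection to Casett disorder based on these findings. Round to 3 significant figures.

Take the product of per-finding likelihoods under each hypothesis (using 1 − P(present | H) for each absent finding), then divide.
  Silor infection: 0.21 × (1 − 0.59) = 0.0861
  Casett disorder: 0.43 × (1 − 0.13) = 0.3741
Bayes factor = 0.0861 / 0.3741 ≈ 0.230

0.230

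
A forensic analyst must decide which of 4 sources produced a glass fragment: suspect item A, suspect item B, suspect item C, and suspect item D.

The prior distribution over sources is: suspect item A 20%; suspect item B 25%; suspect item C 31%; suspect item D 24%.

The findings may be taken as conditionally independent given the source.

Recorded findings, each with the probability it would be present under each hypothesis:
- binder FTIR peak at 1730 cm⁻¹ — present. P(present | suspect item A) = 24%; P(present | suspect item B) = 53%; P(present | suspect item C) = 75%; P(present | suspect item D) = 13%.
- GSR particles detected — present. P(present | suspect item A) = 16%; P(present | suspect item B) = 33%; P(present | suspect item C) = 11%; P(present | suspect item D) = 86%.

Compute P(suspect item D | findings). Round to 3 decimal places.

Multiply each prior by the joint likelihood of the evidence pattern:
  suspect item A: 0.20 × 0.24 × 0.16 = 0.00768
  suspect item B: 0.25 × 0.53 × 0.33 = 0.043725
  suspect item C: 0.31 × 0.75 × 0.11 = 0.025575
  suspect item D: 0.24 × 0.13 × 0.86 = 0.026832
Normalizing constant Z = 0.00768 + 0.043725 + 0.025575 + 0.026832 = 0.10381.
P(suspect item D | evidence) = 0.026832 / 0.10381 ≈ 0.258.

0.258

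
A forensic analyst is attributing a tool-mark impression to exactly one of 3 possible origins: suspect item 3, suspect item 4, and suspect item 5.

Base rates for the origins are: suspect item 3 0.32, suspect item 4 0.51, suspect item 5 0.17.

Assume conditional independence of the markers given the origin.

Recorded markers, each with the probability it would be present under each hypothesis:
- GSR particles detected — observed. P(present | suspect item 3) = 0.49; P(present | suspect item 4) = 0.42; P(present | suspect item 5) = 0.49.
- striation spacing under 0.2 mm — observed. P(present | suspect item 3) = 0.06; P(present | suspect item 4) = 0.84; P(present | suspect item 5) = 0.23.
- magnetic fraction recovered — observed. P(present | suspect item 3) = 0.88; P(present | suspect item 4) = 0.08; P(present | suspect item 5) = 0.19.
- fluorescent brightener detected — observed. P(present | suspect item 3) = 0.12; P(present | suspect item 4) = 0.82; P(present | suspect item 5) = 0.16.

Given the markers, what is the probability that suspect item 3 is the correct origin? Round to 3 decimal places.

0.074

Multiply each prior by the joint likelihood of the marker pattern:
  suspect item 3: 0.32 × 0.49 × 0.06 × 0.88 × 0.12 = 0.00099348
  suspect item 4: 0.51 × 0.42 × 0.84 × 0.08 × 0.82 = 0.011803
  suspect item 5: 0.17 × 0.49 × 0.23 × 0.19 × 0.16 = 0.00058243
Marginal likelihood of the evidence = 0.013379.
P(suspect item 3 | evidence) = 0.00099348 / 0.013379 ≈ 0.074.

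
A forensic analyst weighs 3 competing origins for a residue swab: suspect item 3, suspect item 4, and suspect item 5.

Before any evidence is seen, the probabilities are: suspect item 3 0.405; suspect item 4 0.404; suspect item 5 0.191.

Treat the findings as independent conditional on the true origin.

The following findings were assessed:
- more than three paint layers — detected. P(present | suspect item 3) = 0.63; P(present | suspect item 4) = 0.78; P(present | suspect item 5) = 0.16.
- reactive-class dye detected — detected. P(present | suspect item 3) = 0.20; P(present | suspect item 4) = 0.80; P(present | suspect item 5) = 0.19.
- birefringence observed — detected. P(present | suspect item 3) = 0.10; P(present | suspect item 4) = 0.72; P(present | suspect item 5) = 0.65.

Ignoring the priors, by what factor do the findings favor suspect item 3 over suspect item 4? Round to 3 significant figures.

0.0280

Joint likelihood of the evidence pattern under each hypothesis:
  suspect item 3: 0.63 × 0.20 × 0.10 = 0.0126
  suspect item 4: 0.78 × 0.80 × 0.72 = 0.44928
Bayes factor = 0.0126 / 0.44928 ≈ 0.0280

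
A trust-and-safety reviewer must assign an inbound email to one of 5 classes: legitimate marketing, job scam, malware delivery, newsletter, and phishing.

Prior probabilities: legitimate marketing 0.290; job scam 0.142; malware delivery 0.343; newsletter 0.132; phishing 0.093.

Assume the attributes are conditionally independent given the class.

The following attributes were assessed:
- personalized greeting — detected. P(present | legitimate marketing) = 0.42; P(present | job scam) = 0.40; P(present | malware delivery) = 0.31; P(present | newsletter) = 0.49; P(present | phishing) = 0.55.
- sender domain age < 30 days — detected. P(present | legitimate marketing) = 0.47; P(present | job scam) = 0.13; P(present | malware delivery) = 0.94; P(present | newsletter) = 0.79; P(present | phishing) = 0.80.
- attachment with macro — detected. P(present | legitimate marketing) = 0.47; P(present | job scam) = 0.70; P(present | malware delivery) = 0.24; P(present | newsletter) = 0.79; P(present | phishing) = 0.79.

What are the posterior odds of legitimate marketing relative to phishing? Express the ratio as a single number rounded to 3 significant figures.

Unnormalized posterior weight (prior times the attribute likelihoods) for each of the two hypotheses:
  legitimate marketing: 0.290 × 0.42 × 0.47 × 0.47 = 0.026906
  phishing: 0.093 × 0.55 × 0.80 × 0.79 = 0.032327
Odds(legitimate marketing : phishing) = 0.026906 / 0.032327 ≈ 0.832.

0.832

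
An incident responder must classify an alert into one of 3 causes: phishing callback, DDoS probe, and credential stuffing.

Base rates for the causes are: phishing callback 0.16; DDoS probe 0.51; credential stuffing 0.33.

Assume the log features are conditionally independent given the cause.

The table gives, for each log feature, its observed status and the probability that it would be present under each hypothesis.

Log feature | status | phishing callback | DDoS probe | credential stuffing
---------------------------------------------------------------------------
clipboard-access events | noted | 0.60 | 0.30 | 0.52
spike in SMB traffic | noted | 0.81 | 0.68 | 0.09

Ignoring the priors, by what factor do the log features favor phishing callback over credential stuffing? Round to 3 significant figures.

10.4

Take the product of per-log feature likelihoods under each hypothesis, then divide.
  phishing callback: 0.60 × 0.81 = 0.486
  credential stuffing: 0.52 × 0.09 = 0.0468
Bayes factor = 0.486 / 0.0468 ≈ 10.4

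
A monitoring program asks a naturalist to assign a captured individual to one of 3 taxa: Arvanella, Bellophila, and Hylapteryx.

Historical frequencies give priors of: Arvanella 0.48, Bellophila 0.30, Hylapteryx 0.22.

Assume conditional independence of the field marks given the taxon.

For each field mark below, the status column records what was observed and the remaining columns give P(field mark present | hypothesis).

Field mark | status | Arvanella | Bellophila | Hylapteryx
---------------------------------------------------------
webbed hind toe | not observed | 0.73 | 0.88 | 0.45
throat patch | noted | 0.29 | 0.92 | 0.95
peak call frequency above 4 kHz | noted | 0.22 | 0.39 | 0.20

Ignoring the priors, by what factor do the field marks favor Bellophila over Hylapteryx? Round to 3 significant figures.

Take the product of per-field mark likelihoods under each hypothesis (using 1 − P(present | H) for each absent field mark), then divide.
  Bellophila: (1 − 0.88) × 0.92 × 0.39 = 0.043056
  Hylapteryx: (1 − 0.45) × 0.95 × 0.20 = 0.1045
Bayes factor = 0.043056 / 0.1045 ≈ 0.412

0.412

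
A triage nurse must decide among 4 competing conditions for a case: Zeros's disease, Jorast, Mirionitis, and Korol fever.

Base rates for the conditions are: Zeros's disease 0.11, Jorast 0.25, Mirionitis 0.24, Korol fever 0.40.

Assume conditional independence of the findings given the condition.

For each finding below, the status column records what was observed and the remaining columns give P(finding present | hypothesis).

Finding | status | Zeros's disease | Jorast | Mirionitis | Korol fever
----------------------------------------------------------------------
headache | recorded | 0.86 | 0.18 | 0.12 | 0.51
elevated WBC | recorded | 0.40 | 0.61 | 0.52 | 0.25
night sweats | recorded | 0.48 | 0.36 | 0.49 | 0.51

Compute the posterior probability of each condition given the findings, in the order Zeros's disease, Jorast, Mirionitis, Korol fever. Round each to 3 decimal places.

0.296, 0.161, 0.120, 0.424

For each hypothesis, the unnormalized posterior weight is prior × product of the finding likelihoods:
  Zeros's disease: 0.11 × 0.86 × 0.40 × 0.48 = 0.018163
  Jorast: 0.25 × 0.18 × 0.61 × 0.36 = 0.009882
  Mirionitis: 0.24 × 0.12 × 0.52 × 0.49 = 0.0073382
  Korol fever: 0.40 × 0.51 × 0.25 × 0.51 = 0.02601
The unnormalized weights sum to 0.061393.
P(Zeros's disease | evidence) = 0.018163 / 0.061393 ≈ 0.296
P(Jorast | evidence) = 0.009882 / 0.061393 ≈ 0.161
P(Mirionitis | evidence) = 0.0073382 / 0.061393 ≈ 0.120
P(Korol fever | evidence) = 0.02601 / 0.061393 ≈ 0.424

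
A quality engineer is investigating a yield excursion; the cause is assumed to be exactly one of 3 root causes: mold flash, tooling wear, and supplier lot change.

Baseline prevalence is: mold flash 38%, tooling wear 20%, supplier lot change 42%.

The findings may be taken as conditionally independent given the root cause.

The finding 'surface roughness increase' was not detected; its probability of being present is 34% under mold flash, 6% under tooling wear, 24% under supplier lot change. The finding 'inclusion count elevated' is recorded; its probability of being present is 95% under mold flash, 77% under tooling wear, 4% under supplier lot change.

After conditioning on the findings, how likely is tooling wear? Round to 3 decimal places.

By Bayes' rule with conditional independence, the unnormalized weight for each hypothesis is prior × ∏ likelihoods (using 1 − P(present | H) for each absent finding):
  mold flash: 0.38 × (1 − 0.34) × 0.95 = 0.23826
  tooling wear: 0.20 × (1 − 0.06) × 0.77 = 0.14476
  supplier lot change: 0.42 × (1 − 0.24) × 0.04 = 0.012768
The unnormalized weights sum to 0.39579.
P(tooling wear | evidence) = 0.14476 / 0.39579 ≈ 0.366.

0.366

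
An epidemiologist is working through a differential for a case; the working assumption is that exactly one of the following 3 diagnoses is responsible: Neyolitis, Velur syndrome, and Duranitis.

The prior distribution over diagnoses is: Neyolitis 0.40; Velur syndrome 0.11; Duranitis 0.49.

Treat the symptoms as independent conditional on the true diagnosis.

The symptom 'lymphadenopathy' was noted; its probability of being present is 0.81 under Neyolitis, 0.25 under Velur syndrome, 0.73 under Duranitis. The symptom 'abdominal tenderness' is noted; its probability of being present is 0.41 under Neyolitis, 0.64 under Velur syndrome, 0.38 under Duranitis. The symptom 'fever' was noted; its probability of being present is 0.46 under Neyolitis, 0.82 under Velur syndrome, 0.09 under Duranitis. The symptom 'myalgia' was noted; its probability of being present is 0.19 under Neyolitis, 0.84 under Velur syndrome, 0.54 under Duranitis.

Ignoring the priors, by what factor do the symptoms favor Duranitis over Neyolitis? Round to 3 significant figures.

Take the product of per-symptom likelihoods under each hypothesis, then divide.
  Duranitis: 0.73 × 0.38 × 0.09 × 0.54 = 0.013482
  Neyolitis: 0.81 × 0.41 × 0.46 × 0.19 = 0.029026
Bayes factor = 0.013482 / 0.029026 ≈ 0.464

0.464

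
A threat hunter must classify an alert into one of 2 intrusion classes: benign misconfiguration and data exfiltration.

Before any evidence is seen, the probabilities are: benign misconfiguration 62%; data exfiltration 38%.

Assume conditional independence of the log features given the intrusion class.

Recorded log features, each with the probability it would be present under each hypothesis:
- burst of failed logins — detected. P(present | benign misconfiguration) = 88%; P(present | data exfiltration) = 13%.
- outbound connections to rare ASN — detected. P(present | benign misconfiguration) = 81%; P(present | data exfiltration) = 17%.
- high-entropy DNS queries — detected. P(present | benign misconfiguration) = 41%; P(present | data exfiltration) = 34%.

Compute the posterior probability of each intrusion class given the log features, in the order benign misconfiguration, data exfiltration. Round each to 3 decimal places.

0.984, 0.016

For each hypothesis, the unnormalized posterior weight is prior × product of the log feature likelihoods:
  benign misconfiguration: 0.62 × 0.88 × 0.81 × 0.41 = 0.18119
  data exfiltration: 0.38 × 0.13 × 0.17 × 0.34 = 0.0028553
The unnormalized weights sum to 0.18405.
P(benign misconfiguration | evidence) = 0.18119 / 0.18405 ≈ 0.984
P(data exfiltration | evidence) = 0.0028553 / 0.18405 ≈ 0.016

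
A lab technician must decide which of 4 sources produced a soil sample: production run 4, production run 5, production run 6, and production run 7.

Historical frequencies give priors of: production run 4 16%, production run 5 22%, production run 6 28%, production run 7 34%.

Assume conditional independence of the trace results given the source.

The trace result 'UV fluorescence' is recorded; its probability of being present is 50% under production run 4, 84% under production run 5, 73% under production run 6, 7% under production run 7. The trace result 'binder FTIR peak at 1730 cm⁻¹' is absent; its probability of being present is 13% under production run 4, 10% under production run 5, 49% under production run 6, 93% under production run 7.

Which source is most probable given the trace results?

production run 5

By Bayes' rule with conditional independence, the unnormalized weight for each hypothesis is prior × ∏ likelihoods (using 1 − P(present | H) for each absent trace result):
  production run 4: 0.16 × 0.50 × (1 − 0.13) = 0.0696
  production run 5: 0.22 × 0.84 × (1 − 0.10) = 0.16632
  production run 6: 0.28 × 0.73 × (1 − 0.49) = 0.10424
  production run 7: 0.34 × 0.07 × (1 − 0.93) = 0.001666
Marginal likelihood of the evidence = 0.34183.
P(production run 4 | evidence) ≈ 0.0696 / 0.34183 ≈ 0.204
P(production run 5 | evidence) ≈ 0.16632 / 0.34183 ≈ 0.487
P(production run 6 | evidence) ≈ 0.10424 / 0.34183 ≈ 0.305
P(production run 7 | evidence) ≈ 0.001666 / 0.34183 ≈ 0.005
The largest is 0.487, so production run 5 is most probable.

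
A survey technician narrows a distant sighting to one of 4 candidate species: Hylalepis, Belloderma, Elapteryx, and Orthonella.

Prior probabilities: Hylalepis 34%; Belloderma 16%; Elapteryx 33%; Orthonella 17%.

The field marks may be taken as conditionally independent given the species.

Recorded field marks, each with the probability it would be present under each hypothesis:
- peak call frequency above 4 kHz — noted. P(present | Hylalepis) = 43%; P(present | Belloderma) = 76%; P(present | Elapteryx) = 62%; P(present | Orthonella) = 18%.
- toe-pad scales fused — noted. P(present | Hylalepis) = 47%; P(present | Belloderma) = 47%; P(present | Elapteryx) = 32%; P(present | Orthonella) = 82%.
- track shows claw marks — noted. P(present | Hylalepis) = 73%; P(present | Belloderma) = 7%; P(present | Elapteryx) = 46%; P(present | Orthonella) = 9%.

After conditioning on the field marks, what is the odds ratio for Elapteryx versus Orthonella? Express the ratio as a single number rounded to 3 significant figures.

Unnormalized posterior weight (prior times the field mark likelihoods) for each of the two hypotheses:
  Elapteryx: 0.33 × 0.62 × 0.32 × 0.46 = 0.030117
  Orthonella: 0.17 × 0.18 × 0.82 × 0.09 = 0.0022583
Posterior odds = 0.030117 / 0.0022583 ≈ 13.3.

13.3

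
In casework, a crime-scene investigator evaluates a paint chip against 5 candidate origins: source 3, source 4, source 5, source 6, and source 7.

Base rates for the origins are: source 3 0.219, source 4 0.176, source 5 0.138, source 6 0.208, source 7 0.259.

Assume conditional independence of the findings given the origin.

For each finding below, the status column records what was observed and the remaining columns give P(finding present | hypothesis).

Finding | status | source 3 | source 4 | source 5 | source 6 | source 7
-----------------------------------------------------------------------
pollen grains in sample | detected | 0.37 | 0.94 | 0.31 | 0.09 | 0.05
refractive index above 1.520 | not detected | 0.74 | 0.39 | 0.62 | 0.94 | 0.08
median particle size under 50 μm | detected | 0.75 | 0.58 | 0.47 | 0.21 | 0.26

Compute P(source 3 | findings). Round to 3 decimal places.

0.185

Multiply each prior by the joint likelihood of the evidence pattern (using 1 − P(present | H) for each absent finding):
  source 3: 0.219 × 0.37 × (1 − 0.74) × 0.75 = 0.015801
  source 4: 0.176 × 0.94 × (1 − 0.39) × 0.58 = 0.058533
  source 5: 0.138 × 0.31 × (1 − 0.62) × 0.47 = 0.0076405
  source 6: 0.208 × 0.09 × (1 − 0.94) × 0.21 = 0.00023587
  source 7: 0.259 × 0.05 × (1 − 0.08) × 0.26 = 0.0030976
Marginal likelihood of the evidence = 0.085308.
P(source 3 | evidence) = 0.015801 / 0.085308 ≈ 0.185.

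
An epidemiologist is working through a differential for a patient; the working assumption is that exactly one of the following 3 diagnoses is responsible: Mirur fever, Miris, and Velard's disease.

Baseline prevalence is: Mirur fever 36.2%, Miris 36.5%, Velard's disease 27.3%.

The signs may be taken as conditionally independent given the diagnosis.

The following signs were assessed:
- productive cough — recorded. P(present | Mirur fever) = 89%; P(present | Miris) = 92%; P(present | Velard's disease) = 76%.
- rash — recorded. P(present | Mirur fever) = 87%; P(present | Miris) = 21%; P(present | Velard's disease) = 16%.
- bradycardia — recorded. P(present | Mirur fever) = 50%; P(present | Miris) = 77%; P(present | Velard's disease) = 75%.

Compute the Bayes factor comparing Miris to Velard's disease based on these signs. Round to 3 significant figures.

The Bayes factor is the ratio of the joint likelihoods of the sign pattern under the two hypotheses.
  Miris: 0.92 × 0.21 × 0.77 = 0.14876
  Velard's disease: 0.76 × 0.16 × 0.75 = 0.0912
Bayes factor = 0.14876 / 0.0912 ≈ 1.63

1.63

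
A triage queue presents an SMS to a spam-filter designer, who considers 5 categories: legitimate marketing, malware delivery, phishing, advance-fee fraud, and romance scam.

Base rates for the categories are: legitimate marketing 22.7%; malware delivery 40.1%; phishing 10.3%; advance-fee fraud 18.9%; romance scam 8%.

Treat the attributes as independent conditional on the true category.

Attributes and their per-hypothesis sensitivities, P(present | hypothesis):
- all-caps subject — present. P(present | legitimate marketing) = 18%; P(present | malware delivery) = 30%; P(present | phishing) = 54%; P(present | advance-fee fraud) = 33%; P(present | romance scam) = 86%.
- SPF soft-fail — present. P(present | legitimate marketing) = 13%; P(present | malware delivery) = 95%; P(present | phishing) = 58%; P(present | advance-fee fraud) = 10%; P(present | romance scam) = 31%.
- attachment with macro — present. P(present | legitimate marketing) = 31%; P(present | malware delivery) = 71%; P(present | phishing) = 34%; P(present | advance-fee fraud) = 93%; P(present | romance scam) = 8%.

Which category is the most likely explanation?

For each hypothesis, the unnormalized posterior weight is prior × product of the attribute likelihoods:
  legitimate marketing: 0.227 × 0.18 × 0.13 × 0.31 = 0.0016467
  malware delivery: 0.401 × 0.30 × 0.95 × 0.71 = 0.081142
  phishing: 0.103 × 0.54 × 0.58 × 0.34 = 0.010968
  advance-fee fraud: 0.189 × 0.33 × 0.10 × 0.93 = 0.0058004
  romance scam: 0.080 × 0.86 × 0.31 × 0.08 = 0.0017062
Normalizing constant Z = 0.0016467 + 0.081142 + 0.010968 + 0.0058004 + 0.0017062 = 0.10126.
P(legitimate marketing | evidence) ≈ 0.0016467 / 0.10126 ≈ 0.016
P(malware delivery | evidence) ≈ 0.081142 / 0.10126 ≈ 0.801
P(phishing | evidence) ≈ 0.010968 / 0.10126 ≈ 0.108
P(advance-fee fraud | evidence) ≈ 0.0058004 / 0.10126 ≈ 0.057
P(romance scam | evidence) ≈ 0.0017062 / 0.10126 ≈ 0.017
The largest is 0.801, so malware delivery is most probable.

malware delivery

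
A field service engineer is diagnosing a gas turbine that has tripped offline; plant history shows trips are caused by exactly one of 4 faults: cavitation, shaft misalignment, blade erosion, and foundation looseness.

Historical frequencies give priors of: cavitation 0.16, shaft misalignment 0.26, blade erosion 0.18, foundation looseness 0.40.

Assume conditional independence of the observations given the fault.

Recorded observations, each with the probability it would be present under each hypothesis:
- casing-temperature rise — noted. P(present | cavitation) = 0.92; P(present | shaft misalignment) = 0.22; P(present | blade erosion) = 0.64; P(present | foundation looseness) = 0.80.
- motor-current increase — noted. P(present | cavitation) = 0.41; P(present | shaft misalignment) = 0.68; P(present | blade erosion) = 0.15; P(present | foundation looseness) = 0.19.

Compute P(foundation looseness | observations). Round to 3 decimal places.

0.343

By Bayes' rule with conditional independence, the unnormalized weight for each hypothesis is prior × ∏ likelihoods:
  cavitation: 0.16 × 0.92 × 0.41 = 0.060352
  shaft misalignment: 0.26 × 0.22 × 0.68 = 0.038896
  blade erosion: 0.18 × 0.64 × 0.15 = 0.01728
  foundation looseness: 0.40 × 0.80 × 0.19 = 0.0608
Marginal likelihood of the evidence = 0.17733.
P(foundation looseness | evidence) = 0.0608 / 0.17733 ≈ 0.343.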